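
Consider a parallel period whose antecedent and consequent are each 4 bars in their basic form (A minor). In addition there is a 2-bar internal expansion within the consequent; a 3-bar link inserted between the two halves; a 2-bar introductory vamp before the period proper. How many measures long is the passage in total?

15 measures

Basic parallel period: 4 + 4 = 8 bars.
8 (basic form) + 2 (internal expansion) + 3 (link) + 2 (introduction) = 15.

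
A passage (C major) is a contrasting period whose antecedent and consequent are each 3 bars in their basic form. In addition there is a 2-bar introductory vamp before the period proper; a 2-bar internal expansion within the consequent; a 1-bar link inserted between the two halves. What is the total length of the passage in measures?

Basic contrasting period: 3 + 3 = 6 bars.
6 (basic form) + 2 (introduction) + 2 (internal expansion) + 1 (link) = 11.

11 measures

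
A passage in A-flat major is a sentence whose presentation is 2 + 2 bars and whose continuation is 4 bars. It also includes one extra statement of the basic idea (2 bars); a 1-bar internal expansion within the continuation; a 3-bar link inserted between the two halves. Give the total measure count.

14 measures

Basic sentence: 2 + 2 + 4 = 8 bars.
8 (basic form) + 2 (extra statement) + 1 (internal expansion) + 3 (link) = 14.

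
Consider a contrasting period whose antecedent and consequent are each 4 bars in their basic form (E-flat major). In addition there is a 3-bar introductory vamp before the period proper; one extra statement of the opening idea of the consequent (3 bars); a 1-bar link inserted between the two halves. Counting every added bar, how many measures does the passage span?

Basic contrasting period: 4 + 4 = 8 bars.
8 (basic form) + 3 (introduction) + 3 (extra statement) + 1 (link) = 15.

15 measures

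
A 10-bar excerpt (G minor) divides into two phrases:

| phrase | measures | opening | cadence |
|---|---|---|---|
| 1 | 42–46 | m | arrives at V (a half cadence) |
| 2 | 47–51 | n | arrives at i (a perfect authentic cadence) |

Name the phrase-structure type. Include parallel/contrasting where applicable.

contrasting period

Phrase 1 ends with a half cadence (weaker) and phrase 2 with a perfect authentic cadence (stronger): antecedent + consequent = a period.
The two phrases open with different material (m / n), so the period is contrasting.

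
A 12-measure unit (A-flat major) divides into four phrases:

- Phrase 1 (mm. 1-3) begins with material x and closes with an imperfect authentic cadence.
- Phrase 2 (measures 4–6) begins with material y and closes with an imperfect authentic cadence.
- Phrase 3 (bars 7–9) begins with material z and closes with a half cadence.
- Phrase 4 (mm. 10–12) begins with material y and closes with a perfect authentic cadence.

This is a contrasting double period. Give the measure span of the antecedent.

In a double period the first pair of phrases (ending imperfect authentic cadence) is the large antecedent and the second pair (ending perfect authentic cadence) is the large consequent; the antecedent is measures 1–6.

measures 1–6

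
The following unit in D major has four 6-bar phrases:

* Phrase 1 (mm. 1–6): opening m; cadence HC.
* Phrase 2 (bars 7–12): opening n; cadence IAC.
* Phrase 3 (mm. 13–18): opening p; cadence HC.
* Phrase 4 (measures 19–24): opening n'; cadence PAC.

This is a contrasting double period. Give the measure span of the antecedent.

In a double period the first pair of phrases (ending imperfect authentic cadence) is the large antecedent and the second pair (ending perfect authentic cadence) is the large consequent; the antecedent is measures 1–12.

measures 1–12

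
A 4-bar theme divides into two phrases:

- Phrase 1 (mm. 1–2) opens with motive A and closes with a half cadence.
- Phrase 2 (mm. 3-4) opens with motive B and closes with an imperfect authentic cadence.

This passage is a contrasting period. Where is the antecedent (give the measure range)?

measures 1–2

The antecedent is the phrase ending with the weaker cadence (half cadence, phrase 1) and the consequent the one ending more conclusively (imperfect authentic cadence, phrase 2); the antecedent is bars 1–2.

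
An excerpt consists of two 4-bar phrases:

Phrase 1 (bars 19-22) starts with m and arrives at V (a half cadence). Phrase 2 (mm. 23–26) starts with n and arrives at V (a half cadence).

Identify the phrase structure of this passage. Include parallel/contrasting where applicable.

phrase group

The second phrase closes with a half cadence, which is not stronger than the first phrase's half cadence; without a weak→strong cadential pair there is no antecedent–consequent relationship, so this is a phrase group rather than a period.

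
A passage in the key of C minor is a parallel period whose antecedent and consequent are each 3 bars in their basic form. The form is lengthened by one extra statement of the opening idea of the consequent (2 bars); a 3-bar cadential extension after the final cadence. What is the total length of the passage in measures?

Basic parallel period: 3 + 3 = 6 bars.
6 (basic form) + 2 (extra statement) + 3 (cadential extension) = 11.

11 measures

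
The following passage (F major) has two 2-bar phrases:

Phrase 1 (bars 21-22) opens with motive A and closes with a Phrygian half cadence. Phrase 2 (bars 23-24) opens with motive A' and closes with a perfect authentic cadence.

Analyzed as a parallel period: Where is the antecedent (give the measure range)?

measures 21–22

The antecedent is the phrase ending with the weaker cadence (Phrygian half cadence, phrase 1) and the consequent the one ending more conclusively (perfect authentic cadence, phrase 2); the antecedent is mm. 21-22.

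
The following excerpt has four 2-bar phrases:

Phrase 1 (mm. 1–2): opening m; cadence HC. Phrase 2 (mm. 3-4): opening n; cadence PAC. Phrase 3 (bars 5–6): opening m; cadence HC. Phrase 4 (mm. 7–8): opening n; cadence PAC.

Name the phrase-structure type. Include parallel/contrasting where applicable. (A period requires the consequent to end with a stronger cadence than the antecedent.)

The cadence pattern HC–PAC–HC–PAC is weak–strong twice, and phrases 3–4 restate phrases 1–2: a period heard twice, not a double period (which would end weakly at phrase 2).

repeated period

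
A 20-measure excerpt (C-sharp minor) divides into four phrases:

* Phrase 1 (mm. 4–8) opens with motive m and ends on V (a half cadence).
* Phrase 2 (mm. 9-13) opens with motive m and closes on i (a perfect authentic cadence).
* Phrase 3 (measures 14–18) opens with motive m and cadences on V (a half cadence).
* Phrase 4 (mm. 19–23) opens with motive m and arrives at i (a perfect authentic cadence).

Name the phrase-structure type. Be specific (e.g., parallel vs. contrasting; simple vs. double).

repeated period

The cadence pattern HC–PAC–HC–PAC is weak–strong twice, and phrases 3–4 restate phrases 1–2: a period heard twice, not a double period (which would end weakly at phrase 2).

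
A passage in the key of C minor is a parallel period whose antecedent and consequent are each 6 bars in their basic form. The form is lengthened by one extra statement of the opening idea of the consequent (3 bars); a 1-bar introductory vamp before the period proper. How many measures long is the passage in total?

Basic parallel period: 6 + 6 = 12 bars.
12 (basic form) + 3 (extra statement) + 1 (introduction) = 16.

16 measures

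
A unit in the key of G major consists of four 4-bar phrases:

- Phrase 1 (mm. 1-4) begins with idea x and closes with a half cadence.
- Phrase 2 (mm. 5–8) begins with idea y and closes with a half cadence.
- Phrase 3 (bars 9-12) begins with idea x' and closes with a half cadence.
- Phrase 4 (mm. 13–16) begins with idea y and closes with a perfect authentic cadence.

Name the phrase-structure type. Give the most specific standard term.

parallel double period

Four phrases in two halves: the first half (mm. 1–8) ends with a half cadence, the second (bars 9-16) with a perfect authentic cadence — a large antecedent–consequent pair, i.e. a double period.
Phrase 3 begins with the same material as phrase 1, making it parallel.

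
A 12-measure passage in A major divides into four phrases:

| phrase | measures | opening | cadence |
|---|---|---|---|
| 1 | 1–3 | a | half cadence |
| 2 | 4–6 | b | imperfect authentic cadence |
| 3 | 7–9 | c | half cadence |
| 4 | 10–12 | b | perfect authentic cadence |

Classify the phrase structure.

Four phrases in two halves: the first half (measures 1–6) ends with an imperfect authentic cadence, the second (bars 7-12) with a perfect authentic cadence — a large antecedent–consequent pair, i.e. a double period.
Phrase 3 begins with different material from phrase 1, making it contrasting.

contrasting double period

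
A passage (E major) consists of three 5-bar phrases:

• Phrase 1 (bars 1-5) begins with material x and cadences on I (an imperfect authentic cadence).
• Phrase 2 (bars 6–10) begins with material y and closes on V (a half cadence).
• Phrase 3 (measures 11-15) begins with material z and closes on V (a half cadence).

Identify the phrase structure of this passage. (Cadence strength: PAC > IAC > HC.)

The final phrase closes with a half cadence, which is not stronger than the preceding half cadence; the 3 phrases lack an overall antecedent–consequent design and so form a phrase group.

phrase group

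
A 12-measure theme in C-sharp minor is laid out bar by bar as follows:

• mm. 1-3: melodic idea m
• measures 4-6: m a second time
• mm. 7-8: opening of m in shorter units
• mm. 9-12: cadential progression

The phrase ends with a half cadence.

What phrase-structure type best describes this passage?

Basic idea (mm. 1–3) + its repetition (bars 4-6) form the presentation; fragmentation and cadence (mm. 7-12) form the continuation — the 12-bar whole is a sentence.

sentence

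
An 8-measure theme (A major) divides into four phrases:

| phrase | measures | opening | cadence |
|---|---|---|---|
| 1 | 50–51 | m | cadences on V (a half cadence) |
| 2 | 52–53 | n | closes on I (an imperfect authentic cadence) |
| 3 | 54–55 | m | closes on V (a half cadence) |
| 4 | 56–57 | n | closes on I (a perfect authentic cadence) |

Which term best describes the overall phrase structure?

parallel double period

Four phrases in two halves: the first half (bars 50-53) ends with an imperfect authentic cadence, the second (bars 54-57) with a perfect authentic cadence — a large antecedent–consequent pair, i.e. a double period.
Phrase 3 begins with the same material as phrase 1, making it parallel.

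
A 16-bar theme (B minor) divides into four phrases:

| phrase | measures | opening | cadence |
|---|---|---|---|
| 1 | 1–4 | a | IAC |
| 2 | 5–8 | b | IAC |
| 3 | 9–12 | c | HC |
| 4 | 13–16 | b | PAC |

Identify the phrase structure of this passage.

Four phrases in two halves: the first half (bars 1–8) ends with an imperfect authentic cadence, the second (mm. 9–16) with a perfect authentic cadence — a large antecedent–consequent pair, i.e. a double period.
Phrase 3 begins with different material from phrase 1, making it contrasting.

contrasting double period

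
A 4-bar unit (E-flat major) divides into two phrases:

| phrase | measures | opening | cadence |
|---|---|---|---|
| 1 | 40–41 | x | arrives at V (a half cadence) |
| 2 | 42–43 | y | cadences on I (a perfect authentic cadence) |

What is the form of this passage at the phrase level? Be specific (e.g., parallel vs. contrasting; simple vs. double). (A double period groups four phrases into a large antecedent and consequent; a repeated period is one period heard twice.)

contrasting period

Phrase 1 ends with a half cadence (weaker) and phrase 2 with a perfect authentic cadence (stronger): antecedent + consequent = a period.
The two phrases open with different material (x / y), so the period is contrasting.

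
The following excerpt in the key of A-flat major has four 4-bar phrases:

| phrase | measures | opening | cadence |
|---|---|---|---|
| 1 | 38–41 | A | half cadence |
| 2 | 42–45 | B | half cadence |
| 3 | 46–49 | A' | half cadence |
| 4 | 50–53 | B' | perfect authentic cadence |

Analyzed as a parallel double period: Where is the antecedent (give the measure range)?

measures 38–45

In a double period the four phrases pair into a large antecedent (phrases 1–2, ending half cadence) and a large consequent (phrases 3–4, ending perfect authentic cadence). The antecedent spans mm. 38–45.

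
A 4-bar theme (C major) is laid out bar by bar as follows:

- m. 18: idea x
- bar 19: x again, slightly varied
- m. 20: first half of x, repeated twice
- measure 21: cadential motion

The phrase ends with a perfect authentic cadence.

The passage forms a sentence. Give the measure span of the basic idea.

measures 18–18

The presentation of a sentence is the basic idea (bar 18) plus its repetition (m. 19); the basic idea is therefore measure 18.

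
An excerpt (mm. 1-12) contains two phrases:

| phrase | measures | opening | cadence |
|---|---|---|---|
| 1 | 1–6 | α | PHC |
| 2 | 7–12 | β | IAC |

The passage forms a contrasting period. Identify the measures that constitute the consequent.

measures 7–12

The antecedent is the phrase ending with the weaker cadence (Phrygian half cadence, phrase 1) and the consequent the one ending more conclusively (imperfect authentic cadence, phrase 2); the consequent is mm. 7–12.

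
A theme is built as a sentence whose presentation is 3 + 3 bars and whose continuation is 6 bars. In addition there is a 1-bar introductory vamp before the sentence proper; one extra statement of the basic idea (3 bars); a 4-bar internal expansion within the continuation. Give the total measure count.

20 measures

Basic sentence: 3 + 3 + 6 = 12 bars.
12 (basic form) + 1 (introduction) + 3 (extra statement) + 4 (internal expansion) = 20.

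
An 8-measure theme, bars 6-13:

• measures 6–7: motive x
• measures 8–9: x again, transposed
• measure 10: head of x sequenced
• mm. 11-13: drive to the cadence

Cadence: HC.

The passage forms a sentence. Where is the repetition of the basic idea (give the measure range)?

The presentation of a sentence is the basic idea (bars 6–7) plus its repetition (mm. 8–9); the repetition of the basic idea is therefore mm. 8-9.

measures 8–9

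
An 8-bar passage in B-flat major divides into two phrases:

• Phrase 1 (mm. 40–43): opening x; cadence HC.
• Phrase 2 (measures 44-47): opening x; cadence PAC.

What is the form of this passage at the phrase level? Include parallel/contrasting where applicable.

parallel period

Phrase 1 ends with a half cadence (weaker) and phrase 2 with a perfect authentic cadence (stronger): antecedent + consequent = a period.
The two phrases open with the same material (x / x), so the period is parallel.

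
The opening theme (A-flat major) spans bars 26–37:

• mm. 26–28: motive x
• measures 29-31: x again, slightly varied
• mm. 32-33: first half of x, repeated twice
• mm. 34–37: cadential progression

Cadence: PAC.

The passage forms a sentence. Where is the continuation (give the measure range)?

measures 32–37

After the presentation (mm. 26-31), the continuation covers the fragmentation through the cadence: measures 32-37.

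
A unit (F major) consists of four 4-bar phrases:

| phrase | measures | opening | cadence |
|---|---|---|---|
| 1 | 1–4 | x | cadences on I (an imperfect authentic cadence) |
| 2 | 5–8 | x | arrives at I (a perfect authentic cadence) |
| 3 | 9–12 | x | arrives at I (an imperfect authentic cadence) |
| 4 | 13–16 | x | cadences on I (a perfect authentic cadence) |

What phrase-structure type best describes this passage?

repeated period

The cadence pattern IAC–PAC–IAC–PAC is weak–strong twice, and phrases 3–4 restate phrases 1–2: a period heard twice, not a double period (which would end weakly at phrase 2).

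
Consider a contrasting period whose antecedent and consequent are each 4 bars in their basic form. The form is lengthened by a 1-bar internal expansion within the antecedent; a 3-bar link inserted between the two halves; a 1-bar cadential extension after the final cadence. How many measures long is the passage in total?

13 measures

Basic contrasting period: 4 + 4 = 8 bars.
8 (basic form) + 1 (internal expansion) + 3 (link) + 1 (cadential extension) = 13.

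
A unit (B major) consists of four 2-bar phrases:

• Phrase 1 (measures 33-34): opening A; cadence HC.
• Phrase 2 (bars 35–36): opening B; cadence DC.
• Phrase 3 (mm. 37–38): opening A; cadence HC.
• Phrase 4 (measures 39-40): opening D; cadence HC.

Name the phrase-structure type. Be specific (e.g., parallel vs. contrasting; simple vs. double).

phrase group

Phrase 4 ends with a half cadence, no stronger than phrase 2's deceptive cadence, so the four phrases do not form a double period; nor do phrases 3–4 duplicate 1–2, so it is not a repeated period. With no phrase reaching a conclusive cadence, the passage is a phrase group.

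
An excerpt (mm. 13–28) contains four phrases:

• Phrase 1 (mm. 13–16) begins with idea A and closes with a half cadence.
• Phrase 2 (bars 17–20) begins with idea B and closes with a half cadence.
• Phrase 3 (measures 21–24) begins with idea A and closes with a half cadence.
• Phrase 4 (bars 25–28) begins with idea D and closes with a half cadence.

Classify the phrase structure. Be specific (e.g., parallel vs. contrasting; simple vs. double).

phrase group

Phrase 4 ends with a half cadence, no stronger than phrase 2's half cadence, so the four phrases do not form a double period; nor do phrases 3–4 duplicate 1–2, so it is not a repeated period. With no phrase reaching a conclusive cadence, the passage is a phrase group.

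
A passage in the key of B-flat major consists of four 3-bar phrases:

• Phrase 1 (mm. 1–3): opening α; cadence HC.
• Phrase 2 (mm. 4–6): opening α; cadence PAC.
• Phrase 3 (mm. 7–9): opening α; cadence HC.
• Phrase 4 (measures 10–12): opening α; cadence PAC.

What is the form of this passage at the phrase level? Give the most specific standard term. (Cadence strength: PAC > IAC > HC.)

repeated period

The cadence pattern HC–PAC–HC–PAC is weak–strong twice, and phrases 3–4 restate phrases 1–2: a period heard twice, not a double period (which would end weakly at phrase 2).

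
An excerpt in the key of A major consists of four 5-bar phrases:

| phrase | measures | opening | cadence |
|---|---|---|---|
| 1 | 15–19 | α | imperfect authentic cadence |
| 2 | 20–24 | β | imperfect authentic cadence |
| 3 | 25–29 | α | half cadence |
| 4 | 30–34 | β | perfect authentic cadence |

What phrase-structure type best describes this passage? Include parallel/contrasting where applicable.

Four phrases in two halves: the first half (bars 15-24) ends with an imperfect authentic cadence, the second (bars 25–34) with a perfect authentic cadence — a large antecedent–consequent pair, i.e. a double period.
Phrase 3 begins with the same material as phrase 1, making it parallel.

parallel double period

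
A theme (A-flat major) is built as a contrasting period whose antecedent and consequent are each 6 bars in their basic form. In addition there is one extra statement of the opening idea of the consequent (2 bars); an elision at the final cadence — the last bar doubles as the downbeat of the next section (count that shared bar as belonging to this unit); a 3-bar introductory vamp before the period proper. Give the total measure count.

17 measures

Basic contrasting period: 6 + 6 = 12 bars.
12 (basic form) + 2 (extra statement) + 3 (introduction) = 17.
The elision shares a bar with the next section but does not change this unit's count.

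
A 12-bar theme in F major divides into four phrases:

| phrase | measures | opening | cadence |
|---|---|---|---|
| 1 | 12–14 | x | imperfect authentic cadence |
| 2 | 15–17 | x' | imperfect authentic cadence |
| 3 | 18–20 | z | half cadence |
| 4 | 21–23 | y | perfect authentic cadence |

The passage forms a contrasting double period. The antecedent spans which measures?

measures 12–17

In a double period the four phrases pair into a large antecedent (phrases 1–2, ending imperfect authentic cadence) and a large consequent (phrases 3–4, ending perfect authentic cadence). The antecedent spans measures 12–17.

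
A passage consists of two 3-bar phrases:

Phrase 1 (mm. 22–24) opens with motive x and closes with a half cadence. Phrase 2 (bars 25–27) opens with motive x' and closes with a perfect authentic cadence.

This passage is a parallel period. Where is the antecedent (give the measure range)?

The antecedent is the phrase ending with the weaker cadence (half cadence, phrase 1) and the consequent the one ending more conclusively (perfect authentic cadence, phrase 2); the antecedent is bars 22–24.

measures 22–24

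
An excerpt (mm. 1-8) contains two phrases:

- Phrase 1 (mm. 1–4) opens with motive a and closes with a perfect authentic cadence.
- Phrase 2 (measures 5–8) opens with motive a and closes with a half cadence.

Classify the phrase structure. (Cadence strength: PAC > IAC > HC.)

phrase group

The second phrase closes with a half cadence, which is not stronger than the first phrase's perfect authentic cadence; without a weak→strong cadential pair there is no antecedent–consequent relationship, so this is a phrase group rather than a period.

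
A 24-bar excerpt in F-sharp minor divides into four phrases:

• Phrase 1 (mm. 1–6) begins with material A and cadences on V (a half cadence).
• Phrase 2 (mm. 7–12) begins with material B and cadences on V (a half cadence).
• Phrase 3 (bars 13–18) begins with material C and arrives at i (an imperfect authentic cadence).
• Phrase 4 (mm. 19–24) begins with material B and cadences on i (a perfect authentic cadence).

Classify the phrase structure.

Four phrases in two halves: the first half (bars 1–12) ends with a half cadence, the second (mm. 13-24) with a perfect authentic cadence — a large antecedent–consequent pair, i.e. a double period.
Phrase 3 begins with different material from phrase 1, making it contrasting.

contrasting double period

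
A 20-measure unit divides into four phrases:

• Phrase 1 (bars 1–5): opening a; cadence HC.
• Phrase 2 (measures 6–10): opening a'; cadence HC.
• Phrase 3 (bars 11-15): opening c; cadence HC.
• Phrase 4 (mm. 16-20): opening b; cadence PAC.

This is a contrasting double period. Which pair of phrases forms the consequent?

In a double period the first pair of phrases (ending half cadence) is the large antecedent and the second pair (ending perfect authentic cadence) is the large consequent; the consequent is phrases 3 and 4.

phrases 3 and 4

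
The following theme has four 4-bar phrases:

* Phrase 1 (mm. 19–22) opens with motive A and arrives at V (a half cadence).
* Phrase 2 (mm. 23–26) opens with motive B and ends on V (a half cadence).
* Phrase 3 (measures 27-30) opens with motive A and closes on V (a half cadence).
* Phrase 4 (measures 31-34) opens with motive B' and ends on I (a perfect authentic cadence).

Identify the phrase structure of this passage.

parallel double period

Four phrases in two halves: the first half (mm. 19–26) ends with a half cadence, the second (measures 27-34) with a perfect authentic cadence — a large antecedent–consequent pair, i.e. a double period.
Phrase 3 begins with the same material as phrase 1, making it parallel.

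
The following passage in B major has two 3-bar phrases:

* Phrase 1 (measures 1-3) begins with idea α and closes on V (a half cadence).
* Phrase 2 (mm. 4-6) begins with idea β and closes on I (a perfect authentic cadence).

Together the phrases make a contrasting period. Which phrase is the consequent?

phrase 2

The phrase ending with the weaker cadence (half cadence) is the antecedent; the one ending more conclusively (perfect authentic cadence) is the consequent. The consequent is phrase 2.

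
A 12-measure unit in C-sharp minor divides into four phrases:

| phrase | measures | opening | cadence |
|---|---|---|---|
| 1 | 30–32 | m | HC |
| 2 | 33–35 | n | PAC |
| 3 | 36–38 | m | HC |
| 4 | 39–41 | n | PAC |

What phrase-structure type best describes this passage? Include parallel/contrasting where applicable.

repeated period

The cadence pattern HC–PAC–HC–PAC is weak–strong twice, and phrases 3–4 restate phrases 1–2: a period heard twice, not a double period (which would end weakly at phrase 2).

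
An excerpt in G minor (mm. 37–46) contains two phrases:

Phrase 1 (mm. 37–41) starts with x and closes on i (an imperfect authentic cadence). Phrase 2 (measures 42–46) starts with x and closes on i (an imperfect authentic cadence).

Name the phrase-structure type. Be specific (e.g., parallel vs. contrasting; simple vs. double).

repeated phrase

Both phrases have the same opening (x) and the same cadence (imperfect authentic cadence): the second is a restatement, not a consequent, so this is a repeated phrase rather than a period.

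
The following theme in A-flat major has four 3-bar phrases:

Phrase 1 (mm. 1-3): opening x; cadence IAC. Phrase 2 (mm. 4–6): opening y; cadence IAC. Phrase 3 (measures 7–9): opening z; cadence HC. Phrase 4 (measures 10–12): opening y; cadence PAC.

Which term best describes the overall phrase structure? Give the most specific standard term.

Four phrases in two halves: the first half (mm. 1–6) ends with an imperfect authentic cadence, the second (mm. 7-12) with a perfect authentic cadence — a large antecedent–consequent pair, i.e. a double period.
Phrase 3 begins with different material from phrase 1, making it contrasting.

contrasting double period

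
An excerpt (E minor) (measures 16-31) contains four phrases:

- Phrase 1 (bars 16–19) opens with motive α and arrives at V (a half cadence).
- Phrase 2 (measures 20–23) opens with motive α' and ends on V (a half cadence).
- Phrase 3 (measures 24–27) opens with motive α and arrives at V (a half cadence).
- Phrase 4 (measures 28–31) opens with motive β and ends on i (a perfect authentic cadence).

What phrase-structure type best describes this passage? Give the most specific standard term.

Four phrases in two halves: the first half (mm. 16–23) ends with a half cadence, the second (measures 24-31) with a perfect authentic cadence — a large antecedent–consequent pair, i.e. a double period.
Phrase 3 begins with the same material as phrase 1, making it parallel.

parallel double period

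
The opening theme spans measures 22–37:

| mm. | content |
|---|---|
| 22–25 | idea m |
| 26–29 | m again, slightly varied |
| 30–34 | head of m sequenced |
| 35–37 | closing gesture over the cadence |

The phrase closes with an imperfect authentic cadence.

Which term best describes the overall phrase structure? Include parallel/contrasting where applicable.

sentence

Basic idea (mm. 22–25) + its repetition (mm. 26–29) form the presentation; fragmentation and cadence (mm. 30–37) form the continuation — the 16-bar whole is a sentence.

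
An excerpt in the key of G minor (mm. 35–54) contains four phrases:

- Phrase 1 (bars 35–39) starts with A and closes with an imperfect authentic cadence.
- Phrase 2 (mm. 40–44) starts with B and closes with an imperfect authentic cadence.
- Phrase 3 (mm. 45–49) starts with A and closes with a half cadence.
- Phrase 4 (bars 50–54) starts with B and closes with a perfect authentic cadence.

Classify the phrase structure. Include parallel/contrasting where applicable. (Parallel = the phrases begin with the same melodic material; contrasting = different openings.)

Four phrases in two halves: the first half (mm. 35–44) ends with an imperfect authentic cadence, the second (mm. 45-54) with a perfect authentic cadence — a large antecedent–consequent pair, i.e. a double period.
Phrase 3 begins with the same material as phrase 1, making it parallel.

parallel double period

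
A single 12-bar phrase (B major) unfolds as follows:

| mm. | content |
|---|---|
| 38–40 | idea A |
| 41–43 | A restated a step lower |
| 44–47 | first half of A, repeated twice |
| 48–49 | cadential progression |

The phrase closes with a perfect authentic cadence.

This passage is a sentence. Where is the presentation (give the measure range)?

measures 38–43

The presentation of a sentence is the basic idea (measures 38–40) plus its repetition (measures 41–43); the presentation is therefore mm. 38–43.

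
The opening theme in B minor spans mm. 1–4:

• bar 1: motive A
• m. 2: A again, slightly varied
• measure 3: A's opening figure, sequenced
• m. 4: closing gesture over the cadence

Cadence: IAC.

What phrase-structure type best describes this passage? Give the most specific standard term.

sentence

Basic idea (bar 1) + its repetition (m. 2) form the presentation; fragmentation and cadence (bars 3–4) form the continuation — the 4-bar whole is a sentence.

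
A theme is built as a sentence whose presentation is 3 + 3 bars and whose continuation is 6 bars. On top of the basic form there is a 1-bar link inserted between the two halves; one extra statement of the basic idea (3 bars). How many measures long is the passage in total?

Basic sentence: 3 + 3 + 6 = 12 bars.
12 (basic form) + 1 (link) + 3 (extra statement) = 16.

16 measures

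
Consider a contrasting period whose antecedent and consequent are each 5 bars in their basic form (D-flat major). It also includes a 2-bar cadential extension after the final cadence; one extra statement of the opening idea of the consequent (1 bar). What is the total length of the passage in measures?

Basic contrasting period: 5 + 5 = 10 bars.
10 (basic form) + 2 (cadential extension) + 1 (extra statement) = 13.

13 measures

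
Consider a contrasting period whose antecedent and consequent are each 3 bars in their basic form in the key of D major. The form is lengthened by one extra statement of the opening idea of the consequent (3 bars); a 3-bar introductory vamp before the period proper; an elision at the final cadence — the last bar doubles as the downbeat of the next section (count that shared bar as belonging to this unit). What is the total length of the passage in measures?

Basic contrasting period: 3 + 3 = 6 bars.
6 (basic form) + 3 (extra statement) + 3 (introduction) = 12.
The elision shares a bar with the next section but does not change this unit's count.

12 measures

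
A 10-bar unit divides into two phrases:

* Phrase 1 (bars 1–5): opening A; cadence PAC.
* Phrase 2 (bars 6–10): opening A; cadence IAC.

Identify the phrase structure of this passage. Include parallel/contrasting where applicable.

The second phrase closes with an imperfect authentic cadence, which is not stronger than the first phrase's perfect authentic cadence; without a weak→strong cadential pair there is no antecedent–consequent relationship, so this is a phrase group rather than a period.

phrase group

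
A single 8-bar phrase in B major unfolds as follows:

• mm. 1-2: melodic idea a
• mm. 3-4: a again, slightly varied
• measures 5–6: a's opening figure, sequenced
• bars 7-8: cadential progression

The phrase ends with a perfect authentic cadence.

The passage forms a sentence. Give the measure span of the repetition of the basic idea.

The presentation of a sentence is the basic idea (bars 1-2) plus its repetition (measures 3-4); the repetition of the basic idea is therefore bars 3–4.

measures 3–4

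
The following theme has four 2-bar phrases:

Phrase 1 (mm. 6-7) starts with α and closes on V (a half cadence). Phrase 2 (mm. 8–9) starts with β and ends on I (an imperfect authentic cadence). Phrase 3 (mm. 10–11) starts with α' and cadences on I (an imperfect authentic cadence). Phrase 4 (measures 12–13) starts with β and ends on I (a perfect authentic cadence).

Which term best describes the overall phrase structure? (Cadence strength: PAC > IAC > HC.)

parallel double period

Four phrases in two halves: the first half (measures 6–9) ends with an imperfect authentic cadence, the second (bars 10–13) with a perfect authentic cadence — a large antecedent–consequent pair, i.e. a double period.
Phrase 3 begins with the same material as phrase 1, making it parallel.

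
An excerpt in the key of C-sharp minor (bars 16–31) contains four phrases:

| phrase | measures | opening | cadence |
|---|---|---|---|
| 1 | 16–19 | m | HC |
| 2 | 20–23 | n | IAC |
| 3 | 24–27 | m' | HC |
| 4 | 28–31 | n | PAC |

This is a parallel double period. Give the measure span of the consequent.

measures 24–31

In a double period the first pair of phrases (ending imperfect authentic cadence) is the large antecedent and the second pair (ending perfect authentic cadence) is the large consequent; the consequent is measures 24–31.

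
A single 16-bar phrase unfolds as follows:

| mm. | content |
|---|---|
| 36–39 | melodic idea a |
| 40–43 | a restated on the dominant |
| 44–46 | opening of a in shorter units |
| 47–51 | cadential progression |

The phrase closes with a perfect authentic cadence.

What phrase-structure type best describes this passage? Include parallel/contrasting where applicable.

sentence

Basic idea (bars 36-39) + its repetition (mm. 40–43) form the presentation; fragmentation and cadence (mm. 44–51) form the continuation — the 16-bar whole is a sentence.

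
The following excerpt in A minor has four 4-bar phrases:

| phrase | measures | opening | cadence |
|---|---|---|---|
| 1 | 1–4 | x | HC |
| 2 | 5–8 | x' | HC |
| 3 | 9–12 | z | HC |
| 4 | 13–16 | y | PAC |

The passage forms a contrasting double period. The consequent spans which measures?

In a double period the four phrases pair into a large antecedent (phrases 1–2, ending half cadence) and a large consequent (phrases 3–4, ending perfect authentic cadence). The consequent spans mm. 9–16.

measures 9–16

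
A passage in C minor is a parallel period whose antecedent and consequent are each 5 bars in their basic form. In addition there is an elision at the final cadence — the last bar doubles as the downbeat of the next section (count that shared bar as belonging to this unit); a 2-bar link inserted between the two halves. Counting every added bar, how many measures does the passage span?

Basic parallel period: 5 + 5 = 10 bars.
10 (basic form) + 2 (link) = 12.
The elision shares a bar with the next section but does not change this unit's count.

12 measures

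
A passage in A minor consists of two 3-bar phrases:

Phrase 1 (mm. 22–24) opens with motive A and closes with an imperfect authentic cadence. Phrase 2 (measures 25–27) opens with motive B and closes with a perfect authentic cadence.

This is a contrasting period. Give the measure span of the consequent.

measures 25–27

The phrase ending with the weaker cadence (imperfect authentic cadence) is the antecedent; the one ending more conclusively (perfect authentic cadence) is the consequent. The consequent is measures 25–27.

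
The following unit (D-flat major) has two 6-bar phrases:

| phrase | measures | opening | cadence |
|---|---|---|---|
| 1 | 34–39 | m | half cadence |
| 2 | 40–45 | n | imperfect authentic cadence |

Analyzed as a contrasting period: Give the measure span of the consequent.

measures 40–45

The antecedent is the phrase ending with the weaker cadence (half cadence, phrase 1) and the consequent the one ending more conclusively (imperfect authentic cadence, phrase 2); the consequent is mm. 40–45.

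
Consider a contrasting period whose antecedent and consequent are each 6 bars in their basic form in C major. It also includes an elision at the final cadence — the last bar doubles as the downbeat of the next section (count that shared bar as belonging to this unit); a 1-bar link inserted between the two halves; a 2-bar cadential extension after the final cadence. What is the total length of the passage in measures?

Basic contrasting period: 6 + 6 = 12 bars.
12 (basic form) + 1 (link) + 2 (cadential extension) = 15.
The elision shares a bar with the next section but does not change this unit's count.

15 measures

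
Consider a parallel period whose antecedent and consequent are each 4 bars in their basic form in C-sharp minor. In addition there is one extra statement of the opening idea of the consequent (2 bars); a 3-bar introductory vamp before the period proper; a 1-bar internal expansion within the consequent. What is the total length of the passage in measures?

14 measures

Basic parallel period: 4 + 4 = 8 bars.
8 (basic form) + 2 (extra statement) + 3 (introduction) + 1 (internal expansion) = 14.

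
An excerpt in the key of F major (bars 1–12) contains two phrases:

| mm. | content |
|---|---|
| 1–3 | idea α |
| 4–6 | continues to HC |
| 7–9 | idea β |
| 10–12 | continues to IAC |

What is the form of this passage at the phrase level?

contrasting period

Phrase 1 ends with a half cadence (weaker) and phrase 2 with an imperfect authentic cadence (stronger): antecedent + consequent = a period.
The two phrases open with different material (α / β), so the period is contrasting.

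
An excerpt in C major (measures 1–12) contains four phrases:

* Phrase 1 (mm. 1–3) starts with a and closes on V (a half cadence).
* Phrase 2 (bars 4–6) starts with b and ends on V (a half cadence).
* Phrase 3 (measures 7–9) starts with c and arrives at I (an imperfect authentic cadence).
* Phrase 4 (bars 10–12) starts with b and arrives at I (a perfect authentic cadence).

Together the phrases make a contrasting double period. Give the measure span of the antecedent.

In a double period the first pair of phrases (ending half cadence) is the large antecedent and the second pair (ending perfect authentic cadence) is the large consequent; the antecedent is measures 1–6.

measures 1–6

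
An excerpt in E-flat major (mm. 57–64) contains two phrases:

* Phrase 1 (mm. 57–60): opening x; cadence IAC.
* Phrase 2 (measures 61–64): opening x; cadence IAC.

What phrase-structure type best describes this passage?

Both phrases have the same opening (x) and the same cadence (imperfect authentic cadence): the second is a restatement, not a consequent, so this is a repeated phrase rather than a period.

repeated phrase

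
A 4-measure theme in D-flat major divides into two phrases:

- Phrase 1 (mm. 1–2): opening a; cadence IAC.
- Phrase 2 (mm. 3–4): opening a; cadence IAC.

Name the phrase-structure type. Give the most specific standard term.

repeated phrase

Both phrases have the same opening (a) and the same cadence (imperfect authentic cadence): the second is a restatement, not a consequent, so this is a repeated phrase rather than a period.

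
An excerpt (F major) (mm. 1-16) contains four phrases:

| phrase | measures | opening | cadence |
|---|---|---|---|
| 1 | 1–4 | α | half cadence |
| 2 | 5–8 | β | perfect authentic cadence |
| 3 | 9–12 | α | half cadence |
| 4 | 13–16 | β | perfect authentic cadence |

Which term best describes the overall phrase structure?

The cadence pattern HC–PAC–HC–PAC is weak–strong twice, and phrases 3–4 restate phrases 1–2: a period heard twice, not a double period (which would end weakly at phrase 2).

repeated period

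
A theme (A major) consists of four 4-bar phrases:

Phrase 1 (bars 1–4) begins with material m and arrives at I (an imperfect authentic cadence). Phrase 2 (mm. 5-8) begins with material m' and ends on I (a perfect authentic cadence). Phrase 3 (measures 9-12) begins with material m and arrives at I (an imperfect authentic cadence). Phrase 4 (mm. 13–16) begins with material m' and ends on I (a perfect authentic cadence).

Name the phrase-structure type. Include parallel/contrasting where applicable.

repeated period

The cadence pattern IAC–PAC–IAC–PAC is weak–strong twice, and phrases 3–4 restate phrases 1–2: a period heard twice, not a double period (which would end weakly at phrase 2).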